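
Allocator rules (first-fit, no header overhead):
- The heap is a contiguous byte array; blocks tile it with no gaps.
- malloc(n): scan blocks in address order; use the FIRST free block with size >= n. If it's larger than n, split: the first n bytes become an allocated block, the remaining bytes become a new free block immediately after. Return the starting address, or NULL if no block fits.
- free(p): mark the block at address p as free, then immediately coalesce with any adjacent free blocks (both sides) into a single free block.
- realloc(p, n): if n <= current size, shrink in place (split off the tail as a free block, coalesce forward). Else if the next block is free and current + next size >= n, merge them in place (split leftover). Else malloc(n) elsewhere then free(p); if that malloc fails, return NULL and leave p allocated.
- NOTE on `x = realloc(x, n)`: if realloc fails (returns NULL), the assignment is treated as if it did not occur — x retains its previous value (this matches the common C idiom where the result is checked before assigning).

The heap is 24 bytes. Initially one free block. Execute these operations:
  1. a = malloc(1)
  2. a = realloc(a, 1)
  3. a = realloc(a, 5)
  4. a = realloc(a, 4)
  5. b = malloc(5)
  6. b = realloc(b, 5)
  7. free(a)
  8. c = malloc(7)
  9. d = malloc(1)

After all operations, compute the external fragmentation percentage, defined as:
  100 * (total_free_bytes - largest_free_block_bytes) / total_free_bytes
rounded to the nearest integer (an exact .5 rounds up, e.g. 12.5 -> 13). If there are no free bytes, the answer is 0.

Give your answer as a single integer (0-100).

Answer: 27

Derivation:
Op 1: a = malloc(1) -> a = 0; heap: [0-0 ALLOC][1-23 FREE]
Op 2: a = realloc(a, 1) -> a = 0; heap: [0-0 ALLOC][1-23 FREE]
Op 3: a = realloc(a, 5) -> a = 0; heap: [0-4 ALLOC][5-23 FREE]
Op 4: a = realloc(a, 4) -> a = 0; heap: [0-3 ALLOC][4-23 FREE]
Op 5: b = malloc(5) -> b = 4; heap: [0-3 ALLOC][4-8 ALLOC][9-23 FREE]
Op 6: b = realloc(b, 5) -> b = 4; heap: [0-3 ALLOC][4-8 ALLOC][9-23 FREE]
Op 7: free(a) -> (freed a); heap: [0-3 FREE][4-8 ALLOC][9-23 FREE]
Op 8: c = malloc(7) -> c = 9; heap: [0-3 FREE][4-8 ALLOC][9-15 ALLOC][16-23 FREE]
Op 9: d = malloc(1) -> d = 0; heap: [0-0 ALLOC][1-3 FREE][4-8 ALLOC][9-15 ALLOC][16-23 FREE]
Free blocks: [3 8] total_free=11 largest=8 -> 100*(11-8)/11 = 300/11 ≈ 27.273 -> rounds to 27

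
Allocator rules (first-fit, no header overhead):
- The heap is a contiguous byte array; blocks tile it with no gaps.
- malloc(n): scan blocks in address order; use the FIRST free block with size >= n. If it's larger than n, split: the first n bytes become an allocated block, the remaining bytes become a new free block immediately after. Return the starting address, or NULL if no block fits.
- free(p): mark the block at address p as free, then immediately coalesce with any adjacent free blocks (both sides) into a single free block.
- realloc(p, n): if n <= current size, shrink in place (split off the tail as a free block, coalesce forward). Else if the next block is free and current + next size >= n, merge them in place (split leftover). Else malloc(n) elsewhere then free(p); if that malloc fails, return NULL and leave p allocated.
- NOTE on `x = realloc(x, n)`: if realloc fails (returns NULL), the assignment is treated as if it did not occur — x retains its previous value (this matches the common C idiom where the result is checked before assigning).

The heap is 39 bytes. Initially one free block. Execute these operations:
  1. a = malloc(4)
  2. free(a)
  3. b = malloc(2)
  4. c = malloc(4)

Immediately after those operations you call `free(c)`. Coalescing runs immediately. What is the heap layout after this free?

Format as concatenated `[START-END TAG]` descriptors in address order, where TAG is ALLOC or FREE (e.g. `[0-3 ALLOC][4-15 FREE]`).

Answer: [0-1 ALLOC][2-38 FREE]

Derivation:
Op 1: a = malloc(4) -> a = 0; heap: [0-3 ALLOC][4-38 FREE]
Op 2: free(a) -> (freed a); heap: [0-38 FREE]
Op 3: b = malloc(2) -> b = 0; heap: [0-1 ALLOC][2-38 FREE]
Op 4: c = malloc(4) -> c = 2; heap: [0-1 ALLOC][2-5 ALLOC][6-38 FREE]
free(c): c = 2 -> block [2-5 ALLOC]; mark free, coalesce with adjacent free neighbors -> [0-1 ALLOC][2-38 FREE]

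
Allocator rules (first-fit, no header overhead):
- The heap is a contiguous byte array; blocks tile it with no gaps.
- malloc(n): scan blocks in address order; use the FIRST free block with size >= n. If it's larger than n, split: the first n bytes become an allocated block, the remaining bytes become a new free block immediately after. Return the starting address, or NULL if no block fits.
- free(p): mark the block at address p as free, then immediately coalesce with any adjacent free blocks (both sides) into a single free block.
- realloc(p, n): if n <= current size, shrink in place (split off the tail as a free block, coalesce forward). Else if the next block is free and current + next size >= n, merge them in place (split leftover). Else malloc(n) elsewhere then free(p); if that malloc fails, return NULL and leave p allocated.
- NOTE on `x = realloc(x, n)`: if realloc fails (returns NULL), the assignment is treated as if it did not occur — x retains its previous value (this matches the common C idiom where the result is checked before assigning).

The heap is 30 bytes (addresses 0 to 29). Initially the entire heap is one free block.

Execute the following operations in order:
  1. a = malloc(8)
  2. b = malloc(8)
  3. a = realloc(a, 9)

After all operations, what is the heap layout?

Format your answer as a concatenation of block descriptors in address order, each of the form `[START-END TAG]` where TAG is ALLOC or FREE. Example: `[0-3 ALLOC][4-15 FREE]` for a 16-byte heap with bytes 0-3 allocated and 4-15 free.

Op 1: a = malloc(8) -> a = 0; heap: [0-7 ALLOC][8-29 FREE]
Op 2: b = malloc(8) -> b = 8; heap: [0-7 ALLOC][8-15 ALLOC][16-29 FREE]
Op 3: a = realloc(a, 9) -> a = 16; heap: [0-7 FREE][8-15 ALLOC][16-24 ALLOC][25-29 FREE]

Answer: [0-7 FREE][8-15 ALLOC][16-24 ALLOC][25-29 FREE]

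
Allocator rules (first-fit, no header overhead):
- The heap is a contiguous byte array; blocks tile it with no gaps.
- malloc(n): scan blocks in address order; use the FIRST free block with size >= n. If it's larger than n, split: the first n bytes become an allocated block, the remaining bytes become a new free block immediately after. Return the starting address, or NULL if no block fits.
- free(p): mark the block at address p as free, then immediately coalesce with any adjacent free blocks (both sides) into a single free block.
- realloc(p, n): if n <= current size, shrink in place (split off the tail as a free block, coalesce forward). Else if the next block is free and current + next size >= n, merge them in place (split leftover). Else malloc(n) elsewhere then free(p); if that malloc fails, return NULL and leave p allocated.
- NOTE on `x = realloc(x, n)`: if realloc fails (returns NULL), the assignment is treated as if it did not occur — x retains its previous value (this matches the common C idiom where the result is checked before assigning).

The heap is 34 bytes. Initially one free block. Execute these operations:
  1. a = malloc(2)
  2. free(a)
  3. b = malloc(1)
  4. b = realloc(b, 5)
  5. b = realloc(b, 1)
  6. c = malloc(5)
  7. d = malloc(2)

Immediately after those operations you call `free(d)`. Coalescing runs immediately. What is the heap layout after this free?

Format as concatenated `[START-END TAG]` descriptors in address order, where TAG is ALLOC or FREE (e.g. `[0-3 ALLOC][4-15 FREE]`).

Answer: [0-0 ALLOC][1-5 ALLOC][6-33 FREE]

Derivation:
Op 1: a = malloc(2) -> a = 0; heap: [0-1 ALLOC][2-33 FREE]
Op 2: free(a) -> (freed a); heap: [0-33 FREE]
Op 3: b = malloc(1) -> b = 0; heap: [0-0 ALLOC][1-33 FREE]
Op 4: b = realloc(b, 5) -> b = 0; heap: [0-4 ALLOC][5-33 FREE]
Op 5: b = realloc(b, 1) -> b = 0; heap: [0-0 ALLOC][1-33 FREE]
Op 6: c = malloc(5) -> c = 1; heap: [0-0 ALLOC][1-5 ALLOC][6-33 FREE]
Op 7: d = malloc(2) -> d = 6; heap: [0-0 ALLOC][1-5 ALLOC][6-7 ALLOC][8-33 FREE]
free(d): d = 6 -> block [6-7 ALLOC]; mark free, coalesce with adjacent free neighbors -> [0-0 ALLOC][1-5 ALLOC][6-33 FREE]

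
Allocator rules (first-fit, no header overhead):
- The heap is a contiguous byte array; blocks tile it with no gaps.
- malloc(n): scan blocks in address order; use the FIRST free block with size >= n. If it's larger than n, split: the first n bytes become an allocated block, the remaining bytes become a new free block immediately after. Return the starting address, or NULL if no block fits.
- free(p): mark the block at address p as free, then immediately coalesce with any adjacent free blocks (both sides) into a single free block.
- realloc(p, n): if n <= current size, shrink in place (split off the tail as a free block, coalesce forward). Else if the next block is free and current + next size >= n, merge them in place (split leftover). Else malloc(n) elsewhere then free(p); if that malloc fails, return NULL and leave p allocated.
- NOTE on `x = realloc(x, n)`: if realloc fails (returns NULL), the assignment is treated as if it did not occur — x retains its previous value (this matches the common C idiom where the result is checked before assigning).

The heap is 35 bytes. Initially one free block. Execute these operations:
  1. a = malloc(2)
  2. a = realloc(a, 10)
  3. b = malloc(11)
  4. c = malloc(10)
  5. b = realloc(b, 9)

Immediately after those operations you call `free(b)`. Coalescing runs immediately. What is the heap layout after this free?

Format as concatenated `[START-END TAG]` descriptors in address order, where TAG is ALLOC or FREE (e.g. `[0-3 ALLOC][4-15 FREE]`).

Op 1: a = malloc(2) -> a = 0; heap: [0-1 ALLOC][2-34 FREE]
Op 2: a = realloc(a, 10) -> a = 0; heap: [0-9 ALLOC][10-34 FREE]
Op 3: b = malloc(11) -> b = 10; heap: [0-9 ALLOC][10-20 ALLOC][21-34 FREE]
Op 4: c = malloc(10) -> c = 21; heap: [0-9 ALLOC][10-20 ALLOC][21-30 ALLOC][31-34 FREE]
Op 5: b = realloc(b, 9) -> b = 10; heap: [0-9 ALLOC][10-18 ALLOC][19-20 FREE][21-30 ALLOC][31-34 FREE]
free(b): b = 10 -> block [10-18 ALLOC]; mark free, coalesce with adjacent free neighbors -> [0-9 ALLOC][10-20 FREE][21-30 ALLOC][31-34 FREE]

Answer: [0-9 ALLOC][10-20 FREE][21-30 ALLOC][31-34 FREE]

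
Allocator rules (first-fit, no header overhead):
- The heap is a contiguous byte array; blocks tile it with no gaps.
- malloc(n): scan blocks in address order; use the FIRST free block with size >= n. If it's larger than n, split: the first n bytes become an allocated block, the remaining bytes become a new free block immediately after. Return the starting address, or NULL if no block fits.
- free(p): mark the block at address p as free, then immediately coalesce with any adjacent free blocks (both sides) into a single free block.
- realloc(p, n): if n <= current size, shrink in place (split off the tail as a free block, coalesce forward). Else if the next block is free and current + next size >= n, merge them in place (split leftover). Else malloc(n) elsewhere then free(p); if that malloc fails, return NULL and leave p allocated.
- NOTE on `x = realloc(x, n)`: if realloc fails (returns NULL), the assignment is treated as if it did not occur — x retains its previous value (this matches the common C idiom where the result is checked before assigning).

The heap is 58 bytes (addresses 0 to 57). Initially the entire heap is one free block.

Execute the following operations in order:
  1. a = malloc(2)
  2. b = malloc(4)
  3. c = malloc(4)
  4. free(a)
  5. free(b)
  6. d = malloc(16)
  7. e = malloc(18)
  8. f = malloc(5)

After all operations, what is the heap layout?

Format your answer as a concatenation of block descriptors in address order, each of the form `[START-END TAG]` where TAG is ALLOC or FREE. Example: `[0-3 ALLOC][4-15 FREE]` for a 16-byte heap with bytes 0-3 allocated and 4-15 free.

Op 1: a = malloc(2) -> a = 0; heap: [0-1 ALLOC][2-57 FREE]
Op 2: b = malloc(4) -> b = 2; heap: [0-1 ALLOC][2-5 ALLOC][6-57 FREE]
Op 3: c = malloc(4) -> c = 6; heap: [0-1 ALLOC][2-5 ALLOC][6-9 ALLOC][10-57 FREE]
Op 4: free(a) -> (freed a); heap: [0-1 FREE][2-5 ALLOC][6-9 ALLOC][10-57 FREE]
Op 5: free(b) -> (freed b); heap: [0-5 FREE][6-9 ALLOC][10-57 FREE]
Op 6: d = malloc(16) -> d = 10; heap: [0-5 FREE][6-9 ALLOC][10-25 ALLOC][26-57 FREE]
Op 7: e = malloc(18) -> e = 26; heap: [0-5 FREE][6-9 ALLOC][10-25 ALLOC][26-43 ALLOC][44-57 FREE]
Op 8: f = malloc(5) -> f = 0; heap: [0-4 ALLOC][5-5 FREE][6-9 ALLOC][10-25 ALLOC][26-43 ALLOC][44-57 FREE]

Answer: [0-4 ALLOC][5-5 FREE][6-9 ALLOC][10-25 ALLOC][26-43 ALLOC][44-57 FREE]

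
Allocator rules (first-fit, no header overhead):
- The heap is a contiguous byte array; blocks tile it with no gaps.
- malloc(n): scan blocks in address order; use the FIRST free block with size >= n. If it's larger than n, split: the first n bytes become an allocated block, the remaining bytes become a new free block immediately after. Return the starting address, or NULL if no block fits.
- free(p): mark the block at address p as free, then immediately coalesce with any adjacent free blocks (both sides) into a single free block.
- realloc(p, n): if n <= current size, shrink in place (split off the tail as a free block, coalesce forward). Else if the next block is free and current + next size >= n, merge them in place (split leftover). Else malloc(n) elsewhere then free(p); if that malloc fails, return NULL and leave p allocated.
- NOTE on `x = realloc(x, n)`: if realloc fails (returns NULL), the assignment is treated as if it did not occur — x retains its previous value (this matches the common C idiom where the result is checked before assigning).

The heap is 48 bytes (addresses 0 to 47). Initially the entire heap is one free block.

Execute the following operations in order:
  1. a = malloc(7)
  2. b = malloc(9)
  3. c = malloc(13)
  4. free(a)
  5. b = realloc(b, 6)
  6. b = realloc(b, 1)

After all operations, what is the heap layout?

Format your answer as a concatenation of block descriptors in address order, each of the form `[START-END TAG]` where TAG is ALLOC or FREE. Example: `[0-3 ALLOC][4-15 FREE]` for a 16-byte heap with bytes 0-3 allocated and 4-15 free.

Op 1: a = malloc(7) -> a = 0; heap: [0-6 ALLOC][7-47 FREE]
Op 2: b = malloc(9) -> b = 7; heap: [0-6 ALLOC][7-15 ALLOC][16-47 FREE]
Op 3: c = malloc(13) -> c = 16; heap: [0-6 ALLOC][7-15 ALLOC][16-28 ALLOC][29-47 FREE]
Op 4: free(a) -> (freed a); heap: [0-6 FREE][7-15 ALLOC][16-28 ALLOC][29-47 FREE]
Op 5: b = realloc(b, 6) -> b = 7; heap: [0-6 FREE][7-12 ALLOC][13-15 FREE][16-28 ALLOC][29-47 FREE]
Op 6: b = realloc(b, 1) -> b = 7; heap: [0-6 FREE][7-7 ALLOC][8-15 FREE][16-28 ALLOC][29-47 FREE]

Answer: [0-6 FREE][7-7 ALLOC][8-15 FREE][16-28 ALLOC][29-47 FREE]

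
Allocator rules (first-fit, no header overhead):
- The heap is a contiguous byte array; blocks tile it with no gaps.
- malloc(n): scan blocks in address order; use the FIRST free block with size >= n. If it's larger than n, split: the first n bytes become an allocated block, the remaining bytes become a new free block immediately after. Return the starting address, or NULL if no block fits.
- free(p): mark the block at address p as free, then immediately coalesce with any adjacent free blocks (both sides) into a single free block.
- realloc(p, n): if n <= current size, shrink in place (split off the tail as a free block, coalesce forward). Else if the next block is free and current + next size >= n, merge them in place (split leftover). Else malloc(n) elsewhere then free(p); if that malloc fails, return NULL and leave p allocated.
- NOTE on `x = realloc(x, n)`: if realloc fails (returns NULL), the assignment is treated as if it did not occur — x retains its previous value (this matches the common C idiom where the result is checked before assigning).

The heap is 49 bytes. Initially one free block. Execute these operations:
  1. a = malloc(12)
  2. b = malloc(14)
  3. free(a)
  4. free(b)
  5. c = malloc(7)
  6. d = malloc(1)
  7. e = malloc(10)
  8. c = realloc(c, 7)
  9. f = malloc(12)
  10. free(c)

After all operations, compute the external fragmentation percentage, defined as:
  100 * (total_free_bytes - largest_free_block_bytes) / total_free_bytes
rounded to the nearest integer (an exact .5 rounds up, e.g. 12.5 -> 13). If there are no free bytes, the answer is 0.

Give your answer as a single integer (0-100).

Op 1: a = malloc(12) -> a = 0; heap: [0-11 ALLOC][12-48 FREE]
Op 2: b = malloc(14) -> b = 12; heap: [0-11 ALLOC][12-25 ALLOC][26-48 FREE]
Op 3: free(a) -> (freed a); heap: [0-11 FREE][12-25 ALLOC][26-48 FREE]
Op 4: free(b) -> (freed b); heap: [0-48 FREE]
Op 5: c = malloc(7) -> c = 0; heap: [0-6 ALLOC][7-48 FREE]
Op 6: d = malloc(1) -> d = 7; heap: [0-6 ALLOC][7-7 ALLOC][8-48 FREE]
Op 7: e = malloc(10) -> e = 8; heap: [0-6 ALLOC][7-7 ALLOC][8-17 ALLOC][18-48 FREE]
Op 8: c = realloc(c, 7) -> c = 0; heap: [0-6 ALLOC][7-7 ALLOC][8-17 ALLOC][18-48 FREE]
Op 9: f = malloc(12) -> f = 18; heap: [0-6 ALLOC][7-7 ALLOC][8-17 ALLOC][18-29 ALLOC][30-48 FREE]
Op 10: free(c) -> (freed c); heap: [0-6 FREE][7-7 ALLOC][8-17 ALLOC][18-29 ALLOC][30-48 FREE]
Free blocks: [7 19] total_free=26 largest=19 -> 100*(26-19)/26 = 700/26 ≈ 26.923 -> rounds to 27

Answer: 27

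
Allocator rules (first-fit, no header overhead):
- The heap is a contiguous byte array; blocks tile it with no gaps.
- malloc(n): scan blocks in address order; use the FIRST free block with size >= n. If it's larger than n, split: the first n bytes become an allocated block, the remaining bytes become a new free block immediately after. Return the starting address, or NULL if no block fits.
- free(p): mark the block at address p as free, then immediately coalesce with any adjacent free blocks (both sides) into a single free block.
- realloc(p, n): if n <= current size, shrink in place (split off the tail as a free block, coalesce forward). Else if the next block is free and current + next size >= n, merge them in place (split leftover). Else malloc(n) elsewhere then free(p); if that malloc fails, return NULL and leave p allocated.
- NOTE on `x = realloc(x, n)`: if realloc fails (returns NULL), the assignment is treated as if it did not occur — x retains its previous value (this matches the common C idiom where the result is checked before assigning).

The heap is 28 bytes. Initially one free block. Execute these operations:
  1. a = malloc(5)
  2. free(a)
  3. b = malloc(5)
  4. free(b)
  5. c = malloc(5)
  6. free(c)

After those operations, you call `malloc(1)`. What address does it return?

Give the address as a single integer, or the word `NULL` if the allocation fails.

Op 1: a = malloc(5) -> a = 0; heap: [0-4 ALLOC][5-27 FREE]
Op 2: free(a) -> (freed a); heap: [0-27 FREE]
Op 3: b = malloc(5) -> b = 0; heap: [0-4 ALLOC][5-27 FREE]
Op 4: free(b) -> (freed b); heap: [0-27 FREE]
Op 5: c = malloc(5) -> c = 0; heap: [0-4 ALLOC][5-27 FREE]
Op 6: free(c) -> (freed c); heap: [0-27 FREE]
malloc(1): first-fit scan over [0-27 FREE] -> 0

Answer: 0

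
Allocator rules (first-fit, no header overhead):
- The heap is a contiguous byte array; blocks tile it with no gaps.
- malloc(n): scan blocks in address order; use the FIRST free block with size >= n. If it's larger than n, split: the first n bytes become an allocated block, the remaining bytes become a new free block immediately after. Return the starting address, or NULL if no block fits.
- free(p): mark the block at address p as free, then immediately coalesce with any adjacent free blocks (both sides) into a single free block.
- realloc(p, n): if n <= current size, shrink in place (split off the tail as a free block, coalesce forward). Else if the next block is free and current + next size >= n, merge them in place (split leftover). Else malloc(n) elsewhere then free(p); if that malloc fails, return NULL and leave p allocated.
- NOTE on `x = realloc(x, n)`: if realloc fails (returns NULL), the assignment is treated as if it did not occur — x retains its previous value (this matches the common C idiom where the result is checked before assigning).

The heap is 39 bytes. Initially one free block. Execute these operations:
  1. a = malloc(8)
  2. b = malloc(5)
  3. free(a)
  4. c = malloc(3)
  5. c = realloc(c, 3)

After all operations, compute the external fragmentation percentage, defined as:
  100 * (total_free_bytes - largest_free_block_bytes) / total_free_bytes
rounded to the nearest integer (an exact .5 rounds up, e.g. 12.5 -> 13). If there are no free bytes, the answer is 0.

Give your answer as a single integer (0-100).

Answer: 16

Derivation:
Op 1: a = malloc(8) -> a = 0; heap: [0-7 ALLOC][8-38 FREE]
Op 2: b = malloc(5) -> b = 8; heap: [0-7 ALLOC][8-12 ALLOC][13-38 FREE]
Op 3: free(a) -> (freed a); heap: [0-7 FREE][8-12 ALLOC][13-38 FREE]
Op 4: c = malloc(3) -> c = 0; heap: [0-2 ALLOC][3-7 FREE][8-12 ALLOC][13-38 FREE]
Op 5: c = realloc(c, 3) -> c = 0; heap: [0-2 ALLOC][3-7 FREE][8-12 ALLOC][13-38 FREE]
Free blocks: [5 26] total_free=31 largest=26 -> 100*(31-26)/31 = 500/31 ≈ 16.129 -> rounds to 16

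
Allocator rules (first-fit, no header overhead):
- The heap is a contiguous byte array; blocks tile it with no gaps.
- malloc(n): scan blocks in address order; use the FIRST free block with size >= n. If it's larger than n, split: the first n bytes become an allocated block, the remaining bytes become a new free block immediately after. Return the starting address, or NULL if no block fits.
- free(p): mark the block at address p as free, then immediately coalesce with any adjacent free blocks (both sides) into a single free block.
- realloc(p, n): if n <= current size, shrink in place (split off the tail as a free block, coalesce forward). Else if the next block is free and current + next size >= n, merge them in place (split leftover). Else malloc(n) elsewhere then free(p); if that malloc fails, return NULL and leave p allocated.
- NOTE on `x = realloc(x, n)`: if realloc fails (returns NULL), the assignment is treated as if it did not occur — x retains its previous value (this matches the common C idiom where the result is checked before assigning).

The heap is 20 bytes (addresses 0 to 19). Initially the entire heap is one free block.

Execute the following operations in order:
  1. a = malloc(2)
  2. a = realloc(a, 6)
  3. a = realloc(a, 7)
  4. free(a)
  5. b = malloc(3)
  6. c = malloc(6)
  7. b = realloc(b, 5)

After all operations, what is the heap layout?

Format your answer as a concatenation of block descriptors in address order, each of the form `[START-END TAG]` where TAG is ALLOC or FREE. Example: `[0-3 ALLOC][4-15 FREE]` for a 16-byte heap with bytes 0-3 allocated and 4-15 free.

Answer: [0-2 FREE][3-8 ALLOC][9-13 ALLOC][14-19 FREE]

Derivation:
Op 1: a = malloc(2) -> a = 0; heap: [0-1 ALLOC][2-19 FREE]
Op 2: a = realloc(a, 6) -> a = 0; heap: [0-5 ALLOC][6-19 FREE]
Op 3: a = realloc(a, 7) -> a = 0; heap: [0-6 ALLOC][7-19 FREE]
Op 4: free(a) -> (freed a); heap: [0-19 FREE]
Op 5: b = malloc(3) -> b = 0; heap: [0-2 ALLOC][3-19 FREE]
Op 6: c = malloc(6) -> c = 3; heap: [0-2 ALLOC][3-8 ALLOC][9-19 FREE]
Op 7: b = realloc(b, 5) -> b = 9; heap: [0-2 FREE][3-8 ALLOC][9-13 ALLOC][14-19 FREE]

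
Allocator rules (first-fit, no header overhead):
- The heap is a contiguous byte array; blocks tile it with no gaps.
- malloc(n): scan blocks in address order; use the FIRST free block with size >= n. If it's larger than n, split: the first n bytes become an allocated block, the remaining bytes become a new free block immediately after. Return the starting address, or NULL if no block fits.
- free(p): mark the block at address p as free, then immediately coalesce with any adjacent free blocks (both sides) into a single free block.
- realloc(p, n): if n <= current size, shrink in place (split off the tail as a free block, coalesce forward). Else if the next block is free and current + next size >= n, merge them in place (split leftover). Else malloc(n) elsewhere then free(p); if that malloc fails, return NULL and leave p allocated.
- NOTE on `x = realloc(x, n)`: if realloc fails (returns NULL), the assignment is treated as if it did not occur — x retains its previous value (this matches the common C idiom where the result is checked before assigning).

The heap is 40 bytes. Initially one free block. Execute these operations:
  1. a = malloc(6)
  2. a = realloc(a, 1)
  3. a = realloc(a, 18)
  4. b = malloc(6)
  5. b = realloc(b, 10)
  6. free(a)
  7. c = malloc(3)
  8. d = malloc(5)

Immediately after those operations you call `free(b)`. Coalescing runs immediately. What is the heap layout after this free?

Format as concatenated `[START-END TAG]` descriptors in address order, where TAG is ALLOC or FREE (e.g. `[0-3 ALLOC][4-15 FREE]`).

Op 1: a = malloc(6) -> a = 0; heap: [0-5 ALLOC][6-39 FREE]
Op 2: a = realloc(a, 1) -> a = 0; heap: [0-0 ALLOC][1-39 FREE]
Op 3: a = realloc(a, 18) -> a = 0; heap: [0-17 ALLOC][18-39 FREE]
Op 4: b = malloc(6) -> b = 18; heap: [0-17 ALLOC][18-23 ALLOC][24-39 FREE]
Op 5: b = realloc(b, 10) -> b = 18; heap: [0-17 ALLOC][18-27 ALLOC][28-39 FREE]
Op 6: free(a) -> (freed a); heap: [0-17 FREE][18-27 ALLOC][28-39 FREE]
Op 7: c = malloc(3) -> c = 0; heap: [0-2 ALLOC][3-17 FREE][18-27 ALLOC][28-39 FREE]
Op 8: d = malloc(5) -> d = 3; heap: [0-2 ALLOC][3-7 ALLOC][8-17 FREE][18-27 ALLOC][28-39 FREE]
free(b): b = 18 -> block [18-27 ALLOC]; mark free, coalesce with adjacent free neighbors -> [0-2 ALLOC][3-7 ALLOC][8-39 FREE]

Answer: [0-2 ALLOC][3-7 ALLOC][8-39 FREE]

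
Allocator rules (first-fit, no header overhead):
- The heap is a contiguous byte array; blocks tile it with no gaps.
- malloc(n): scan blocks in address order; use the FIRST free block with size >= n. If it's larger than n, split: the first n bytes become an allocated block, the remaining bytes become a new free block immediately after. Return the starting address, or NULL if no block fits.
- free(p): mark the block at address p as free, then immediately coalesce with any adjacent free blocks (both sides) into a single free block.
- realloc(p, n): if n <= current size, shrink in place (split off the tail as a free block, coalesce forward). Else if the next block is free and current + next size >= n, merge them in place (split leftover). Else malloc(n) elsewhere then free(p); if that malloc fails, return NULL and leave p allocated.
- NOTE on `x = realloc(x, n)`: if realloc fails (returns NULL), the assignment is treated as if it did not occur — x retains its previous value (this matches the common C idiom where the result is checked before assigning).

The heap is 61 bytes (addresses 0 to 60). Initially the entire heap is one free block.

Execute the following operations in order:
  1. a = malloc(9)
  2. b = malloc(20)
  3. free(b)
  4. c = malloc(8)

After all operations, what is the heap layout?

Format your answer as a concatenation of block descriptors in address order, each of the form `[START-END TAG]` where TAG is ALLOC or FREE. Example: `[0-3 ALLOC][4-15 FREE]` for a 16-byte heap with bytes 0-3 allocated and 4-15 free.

Op 1: a = malloc(9) -> a = 0; heap: [0-8 ALLOC][9-60 FREE]
Op 2: b = malloc(20) -> b = 9; heap: [0-8 ALLOC][9-28 ALLOC][29-60 FREE]
Op 3: free(b) -> (freed b); heap: [0-8 ALLOC][9-60 FREE]
Op 4: c = malloc(8) -> c = 9; heap: [0-8 ALLOC][9-16 ALLOC][17-60 FREE]

Answer: [0-8 ALLOC][9-16 ALLOC][17-60 FREE]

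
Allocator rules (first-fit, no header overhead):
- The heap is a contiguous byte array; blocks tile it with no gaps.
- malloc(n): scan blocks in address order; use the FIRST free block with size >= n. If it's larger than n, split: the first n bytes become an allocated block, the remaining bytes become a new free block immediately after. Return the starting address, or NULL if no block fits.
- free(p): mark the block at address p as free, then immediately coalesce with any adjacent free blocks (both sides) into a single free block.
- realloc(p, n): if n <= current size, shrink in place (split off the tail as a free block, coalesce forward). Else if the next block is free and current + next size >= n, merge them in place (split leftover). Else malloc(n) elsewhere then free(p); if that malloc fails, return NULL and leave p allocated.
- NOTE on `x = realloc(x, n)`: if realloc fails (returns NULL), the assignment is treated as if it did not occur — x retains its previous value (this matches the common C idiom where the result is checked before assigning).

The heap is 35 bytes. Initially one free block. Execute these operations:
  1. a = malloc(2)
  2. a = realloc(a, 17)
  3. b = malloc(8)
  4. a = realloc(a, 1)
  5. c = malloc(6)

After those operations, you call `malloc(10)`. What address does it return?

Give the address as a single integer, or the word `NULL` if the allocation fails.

Op 1: a = malloc(2) -> a = 0; heap: [0-1 ALLOC][2-34 FREE]
Op 2: a = realloc(a, 17) -> a = 0; heap: [0-16 ALLOC][17-34 FREE]
Op 3: b = malloc(8) -> b = 17; heap: [0-16 ALLOC][17-24 ALLOC][25-34 FREE]
Op 4: a = realloc(a, 1) -> a = 0; heap: [0-0 ALLOC][1-16 FREE][17-24 ALLOC][25-34 FREE]
Op 5: c = malloc(6) -> c = 1; heap: [0-0 ALLOC][1-6 ALLOC][7-16 FREE][17-24 ALLOC][25-34 FREE]
malloc(10): first-fit scan over [0-0 ALLOC][1-6 ALLOC][7-16 FREE][17-24 ALLOC][25-34 FREE] -> 7

Answer: 7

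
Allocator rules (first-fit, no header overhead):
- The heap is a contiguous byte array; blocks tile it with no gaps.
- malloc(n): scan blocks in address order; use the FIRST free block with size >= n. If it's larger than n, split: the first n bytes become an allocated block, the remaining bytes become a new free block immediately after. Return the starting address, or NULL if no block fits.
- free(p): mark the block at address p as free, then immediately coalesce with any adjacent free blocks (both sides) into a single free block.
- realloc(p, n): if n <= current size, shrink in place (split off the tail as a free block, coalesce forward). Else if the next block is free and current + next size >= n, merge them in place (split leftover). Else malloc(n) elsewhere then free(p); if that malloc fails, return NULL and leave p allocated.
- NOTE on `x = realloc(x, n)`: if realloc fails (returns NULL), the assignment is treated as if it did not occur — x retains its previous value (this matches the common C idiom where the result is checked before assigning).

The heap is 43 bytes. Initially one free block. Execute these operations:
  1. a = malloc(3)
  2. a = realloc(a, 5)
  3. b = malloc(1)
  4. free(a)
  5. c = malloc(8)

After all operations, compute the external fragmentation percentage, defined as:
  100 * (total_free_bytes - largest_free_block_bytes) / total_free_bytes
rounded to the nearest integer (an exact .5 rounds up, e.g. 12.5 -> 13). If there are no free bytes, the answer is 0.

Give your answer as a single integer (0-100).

Op 1: a = malloc(3) -> a = 0; heap: [0-2 ALLOC][3-42 FREE]
Op 2: a = realloc(a, 5) -> a = 0; heap: [0-4 ALLOC][5-42 FREE]
Op 3: b = malloc(1) -> b = 5; heap: [0-4 ALLOC][5-5 ALLOC][6-42 FREE]
Op 4: free(a) -> (freed a); heap: [0-4 FREE][5-5 ALLOC][6-42 FREE]
Op 5: c = malloc(8) -> c = 6; heap: [0-4 FREE][5-5 ALLOC][6-13 ALLOC][14-42 FREE]
Free blocks: [5 29] total_free=34 largest=29 -> 100*(34-29)/34 = 500/34 ≈ 14.706 -> rounds to 15

Answer: 15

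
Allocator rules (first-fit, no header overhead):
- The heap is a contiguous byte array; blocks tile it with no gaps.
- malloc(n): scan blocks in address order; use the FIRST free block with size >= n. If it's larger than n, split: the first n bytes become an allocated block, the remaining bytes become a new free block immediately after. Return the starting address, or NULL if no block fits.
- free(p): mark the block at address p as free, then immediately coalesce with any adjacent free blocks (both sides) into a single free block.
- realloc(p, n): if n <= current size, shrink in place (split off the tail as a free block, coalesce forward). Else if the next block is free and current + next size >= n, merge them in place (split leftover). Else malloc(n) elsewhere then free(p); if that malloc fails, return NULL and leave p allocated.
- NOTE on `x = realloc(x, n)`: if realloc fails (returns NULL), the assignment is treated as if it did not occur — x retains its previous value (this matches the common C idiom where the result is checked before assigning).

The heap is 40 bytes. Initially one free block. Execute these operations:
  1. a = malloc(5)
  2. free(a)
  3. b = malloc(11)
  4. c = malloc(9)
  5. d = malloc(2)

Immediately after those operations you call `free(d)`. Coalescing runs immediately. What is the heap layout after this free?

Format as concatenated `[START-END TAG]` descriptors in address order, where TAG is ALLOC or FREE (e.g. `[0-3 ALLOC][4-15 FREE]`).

Answer: [0-10 ALLOC][11-19 ALLOC][20-39 FREE]

Derivation:
Op 1: a = malloc(5) -> a = 0; heap: [0-4 ALLOC][5-39 FREE]
Op 2: free(a) -> (freed a); heap: [0-39 FREE]
Op 3: b = malloc(11) -> b = 0; heap: [0-10 ALLOC][11-39 FREE]
Op 4: c = malloc(9) -> c = 11; heap: [0-10 ALLOC][11-19 ALLOC][20-39 FREE]
Op 5: d = malloc(2) -> d = 20; heap: [0-10 ALLOC][11-19 ALLOC][20-21 ALLOC][22-39 FREE]
free(d): d = 20 -> block [20-21 ALLOC]; mark free, coalesce with adjacent free neighbors -> [0-10 ALLOC][11-19 ALLOC][20-39 FREE]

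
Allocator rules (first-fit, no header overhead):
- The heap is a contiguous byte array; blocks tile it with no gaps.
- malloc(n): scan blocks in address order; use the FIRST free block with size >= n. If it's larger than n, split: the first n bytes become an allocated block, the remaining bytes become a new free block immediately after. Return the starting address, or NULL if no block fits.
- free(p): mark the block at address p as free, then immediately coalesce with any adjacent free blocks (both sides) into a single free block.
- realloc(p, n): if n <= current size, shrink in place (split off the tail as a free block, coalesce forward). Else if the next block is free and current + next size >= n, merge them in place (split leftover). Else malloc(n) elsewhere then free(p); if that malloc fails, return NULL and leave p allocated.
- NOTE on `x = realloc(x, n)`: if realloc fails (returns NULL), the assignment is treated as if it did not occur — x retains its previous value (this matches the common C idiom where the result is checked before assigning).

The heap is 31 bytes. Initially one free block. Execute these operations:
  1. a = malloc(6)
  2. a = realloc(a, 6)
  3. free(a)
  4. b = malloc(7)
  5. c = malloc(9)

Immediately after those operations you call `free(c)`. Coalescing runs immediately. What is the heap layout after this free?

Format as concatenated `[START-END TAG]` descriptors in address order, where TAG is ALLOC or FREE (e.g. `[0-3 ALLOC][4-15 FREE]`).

Op 1: a = malloc(6) -> a = 0; heap: [0-5 ALLOC][6-30 FREE]
Op 2: a = realloc(a, 6) -> a = 0; heap: [0-5 ALLOC][6-30 FREE]
Op 3: free(a) -> (freed a); heap: [0-30 FREE]
Op 4: b = malloc(7) -> b = 0; heap: [0-6 ALLOC][7-30 FREE]
Op 5: c = malloc(9) -> c = 7; heap: [0-6 ALLOC][7-15 ALLOC][16-30 FREE]
free(c): c = 7 -> block [7-15 ALLOC]; mark free, coalesce with adjacent free neighbors -> [0-6 ALLOC][7-30 FREE]

Answer: [0-6 ALLOC][7-30 FREE]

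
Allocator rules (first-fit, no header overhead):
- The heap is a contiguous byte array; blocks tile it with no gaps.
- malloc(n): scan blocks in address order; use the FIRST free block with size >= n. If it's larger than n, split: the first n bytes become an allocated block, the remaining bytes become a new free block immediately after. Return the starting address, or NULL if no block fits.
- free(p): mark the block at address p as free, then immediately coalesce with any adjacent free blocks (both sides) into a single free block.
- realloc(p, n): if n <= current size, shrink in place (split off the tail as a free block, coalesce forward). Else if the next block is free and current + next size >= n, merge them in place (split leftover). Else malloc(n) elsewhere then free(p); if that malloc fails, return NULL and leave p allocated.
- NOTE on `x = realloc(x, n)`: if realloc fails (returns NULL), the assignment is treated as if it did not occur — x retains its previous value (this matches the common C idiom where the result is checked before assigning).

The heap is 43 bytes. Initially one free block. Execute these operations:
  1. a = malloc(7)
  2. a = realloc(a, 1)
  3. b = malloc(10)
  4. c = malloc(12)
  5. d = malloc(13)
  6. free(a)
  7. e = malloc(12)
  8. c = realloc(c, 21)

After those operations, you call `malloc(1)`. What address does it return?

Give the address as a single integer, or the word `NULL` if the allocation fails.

Op 1: a = malloc(7) -> a = 0; heap: [0-6 ALLOC][7-42 FREE]
Op 2: a = realloc(a, 1) -> a = 0; heap: [0-0 ALLOC][1-42 FREE]
Op 3: b = malloc(10) -> b = 1; heap: [0-0 ALLOC][1-10 ALLOC][11-42 FREE]
Op 4: c = malloc(12) -> c = 11; heap: [0-0 ALLOC][1-10 ALLOC][11-22 ALLOC][23-42 FREE]
Op 5: d = malloc(13) -> d = 23; heap: [0-0 ALLOC][1-10 ALLOC][11-22 ALLOC][23-35 ALLOC][36-42 FREE]
Op 6: free(a) -> (freed a); heap: [0-0 FREE][1-10 ALLOC][11-22 ALLOC][23-35 ALLOC][36-42 FREE]
Op 7: e = malloc(12) -> e = NULL; heap: [0-0 FREE][1-10 ALLOC][11-22 ALLOC][23-35 ALLOC][36-42 FREE]
Op 8: c = realloc(c, 21) -> NULL (c unchanged); heap: [0-0 FREE][1-10 ALLOC][11-22 ALLOC][23-35 ALLOC][36-42 FREE]
malloc(1): first-fit scan over [0-0 FREE][1-10 ALLOC][11-22 ALLOC][23-35 ALLOC][36-42 FREE] -> 0

Answer: 0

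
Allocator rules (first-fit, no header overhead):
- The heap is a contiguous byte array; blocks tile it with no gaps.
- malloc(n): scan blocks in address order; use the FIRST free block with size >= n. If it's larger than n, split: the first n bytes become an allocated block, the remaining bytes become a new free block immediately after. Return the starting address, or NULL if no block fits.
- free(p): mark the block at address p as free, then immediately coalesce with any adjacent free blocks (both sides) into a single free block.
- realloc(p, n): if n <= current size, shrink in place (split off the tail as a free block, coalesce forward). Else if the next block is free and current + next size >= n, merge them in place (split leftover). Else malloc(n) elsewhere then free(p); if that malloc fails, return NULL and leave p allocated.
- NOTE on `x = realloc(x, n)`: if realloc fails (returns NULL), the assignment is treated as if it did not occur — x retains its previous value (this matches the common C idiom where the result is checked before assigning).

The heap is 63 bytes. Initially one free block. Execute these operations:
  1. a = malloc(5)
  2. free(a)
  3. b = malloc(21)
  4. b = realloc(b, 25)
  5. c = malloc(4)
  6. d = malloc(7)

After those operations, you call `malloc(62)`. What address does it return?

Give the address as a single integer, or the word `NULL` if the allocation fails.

Answer: NULL

Derivation:
Op 1: a = malloc(5) -> a = 0; heap: [0-4 ALLOC][5-62 FREE]
Op 2: free(a) -> (freed a); heap: [0-62 FREE]
Op 3: b = malloc(21) -> b = 0; heap: [0-20 ALLOC][21-62 FREE]
Op 4: b = realloc(b, 25) -> b = 0; heap: [0-24 ALLOC][25-62 FREE]
Op 5: c = malloc(4) -> c = 25; heap: [0-24 ALLOC][25-28 ALLOC][29-62 FREE]
Op 6: d = malloc(7) -> d = 29; heap: [0-24 ALLOC][25-28 ALLOC][29-35 ALLOC][36-62 FREE]
malloc(62): first-fit scan over [0-24 ALLOC][25-28 ALLOC][29-35 ALLOC][36-62 FREE] -> NULL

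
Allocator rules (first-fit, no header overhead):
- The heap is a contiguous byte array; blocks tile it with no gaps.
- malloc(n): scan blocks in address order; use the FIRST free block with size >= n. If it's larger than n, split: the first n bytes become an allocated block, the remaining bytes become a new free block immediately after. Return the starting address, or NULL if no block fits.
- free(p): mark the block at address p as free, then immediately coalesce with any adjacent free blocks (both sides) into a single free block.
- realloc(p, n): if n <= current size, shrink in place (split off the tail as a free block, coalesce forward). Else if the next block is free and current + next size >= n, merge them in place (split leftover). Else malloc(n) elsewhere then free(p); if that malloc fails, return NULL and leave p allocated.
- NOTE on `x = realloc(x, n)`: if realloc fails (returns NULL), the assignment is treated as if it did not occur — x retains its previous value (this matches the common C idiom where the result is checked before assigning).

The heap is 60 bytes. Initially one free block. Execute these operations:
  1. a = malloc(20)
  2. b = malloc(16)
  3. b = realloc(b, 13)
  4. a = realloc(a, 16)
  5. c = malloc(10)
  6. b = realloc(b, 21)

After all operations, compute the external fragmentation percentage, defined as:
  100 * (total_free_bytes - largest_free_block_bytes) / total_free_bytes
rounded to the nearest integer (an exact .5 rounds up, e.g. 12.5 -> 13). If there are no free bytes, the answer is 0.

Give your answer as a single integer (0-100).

Answer: 19

Derivation:
Op 1: a = malloc(20) -> a = 0; heap: [0-19 ALLOC][20-59 FREE]
Op 2: b = malloc(16) -> b = 20; heap: [0-19 ALLOC][20-35 ALLOC][36-59 FREE]
Op 3: b = realloc(b, 13) -> b = 20; heap: [0-19 ALLOC][20-32 ALLOC][33-59 FREE]
Op 4: a = realloc(a, 16) -> a = 0; heap: [0-15 ALLOC][16-19 FREE][20-32 ALLOC][33-59 FREE]
Op 5: c = malloc(10) -> c = 33; heap: [0-15 ALLOC][16-19 FREE][20-32 ALLOC][33-42 ALLOC][43-59 FREE]
Op 6: b = realloc(b, 21) -> NULL (b unchanged); heap: [0-15 ALLOC][16-19 FREE][20-32 ALLOC][33-42 ALLOC][43-59 FREE]
Free blocks: [4 17] total_free=21 largest=17 -> 100*(21-17)/21 = 400/21 ≈ 19.048 -> rounds to 19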